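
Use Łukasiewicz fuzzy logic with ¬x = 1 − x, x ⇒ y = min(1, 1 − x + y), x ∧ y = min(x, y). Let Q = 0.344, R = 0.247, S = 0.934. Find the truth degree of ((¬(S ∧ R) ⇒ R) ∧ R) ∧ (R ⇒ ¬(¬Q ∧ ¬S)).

0.247

S ∧ R = min(0.934, 0.247) = 0.247
¬(S ∧ R) = 1 − 0.247 = 0.753
¬(S ∧ R) ⇒ R = min(1, 1 − 0.753 + 0.247) = min(1, 0.494) = 0.494
(¬(S ∧ R) ⇒ R) ∧ R = min(0.494, 0.247) = 0.247
¬Q = 1 − 0.344 = 0.656
¬S = 1 − 0.934 = 0.066
¬Q ∧ ¬S = min(0.656, 0.066) = 0.066
¬(¬Q ∧ ¬S) = 1 − 0.066 = 0.934
R ⇒ ¬(¬Q ∧ ¬S) = min(1, 1 − 0.247 + 0.934) = min(1, 1.687) = 1.000
((¬(S ∧ R) ⇒ R) ∧ R) ∧ (R ⇒ ¬(¬Q ∧ ¬S)) = min(0.247, 1.000) = 0.247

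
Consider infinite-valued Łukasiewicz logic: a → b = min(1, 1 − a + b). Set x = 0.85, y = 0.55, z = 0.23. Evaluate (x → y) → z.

x → y = min(1, 1 − 0.85 + 0.55) = min(1, 0.70) = 0.70
(x → y) → z = min(1, 1 − 0.70 + 0.23) = min(1, 0.53) = 0.53

0.53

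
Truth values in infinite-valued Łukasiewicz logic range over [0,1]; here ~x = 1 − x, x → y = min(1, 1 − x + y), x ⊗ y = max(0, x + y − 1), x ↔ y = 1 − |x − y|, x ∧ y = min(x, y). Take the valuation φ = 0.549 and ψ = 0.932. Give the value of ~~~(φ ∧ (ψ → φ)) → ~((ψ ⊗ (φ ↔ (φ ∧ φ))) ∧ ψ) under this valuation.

0.617

ψ → φ = min(1, 1 − 0.932 + 0.549) = min(1, 0.617) = 0.617
φ ∧ (ψ → φ) = min(0.549, 0.617) = 0.549
~(φ ∧ (ψ → φ)) = 1 − 0.549 = 0.451
~~(φ ∧ (ψ → φ)) = 1 − 0.451 = 0.549
~~~(φ ∧ (ψ → φ)) = 1 − 0.549 = 0.451
φ ∧ φ = min(0.549, 0.549) = 0.549
φ ↔ (φ ∧ φ) = 1 − |0.549 − 0.549| = 1 − 0.000 = 1.000
ψ ⊗ (φ ↔ (φ ∧ φ)) = max(0, 0.932 + 1.000 − 1) = max(0, 0.932) = 0.932
(ψ ⊗ (φ ↔ (φ ∧ φ))) ∧ ψ = min(0.932, 0.932) = 0.932
~((ψ ⊗ (φ ↔ (φ ∧ φ))) ∧ ψ) = 1 − 0.932 = 0.068
~~~(φ ∧ (ψ → φ)) → ~((ψ ⊗ (φ ↔ (φ ∧ φ))) ∧ ψ) = min(1, 1 − 0.451 + 0.068) = min(1, 0.617) = 0.617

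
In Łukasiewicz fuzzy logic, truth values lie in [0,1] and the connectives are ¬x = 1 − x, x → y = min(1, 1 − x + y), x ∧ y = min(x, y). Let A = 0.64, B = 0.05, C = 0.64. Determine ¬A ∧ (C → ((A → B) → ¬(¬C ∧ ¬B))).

¬A = 1 − 0.64 = 0.36
A → B = min(1, 1 − 0.64 + 0.05) = min(1, 0.41) = 0.41
¬C = 1 − 0.64 = 0.36
¬B = 1 − 0.05 = 0.95
¬C ∧ ¬B = min(0.36, 0.95) = 0.36
¬(¬C ∧ ¬B) = 1 − 0.36 = 0.64
(A → B) → ¬(¬C ∧ ¬B) = min(1, 1 − 0.41 + 0.64) = min(1, 1.23) = 1.00
C → ((A → B) → ¬(¬C ∧ ¬B)) = min(1, 1 − 0.64 + 1.00) = min(1, 1.36) = 1.00
¬A ∧ (C → ((A → B) → ¬(¬C ∧ ¬B))) = min(0.36, 1.00) = 0.36

0.36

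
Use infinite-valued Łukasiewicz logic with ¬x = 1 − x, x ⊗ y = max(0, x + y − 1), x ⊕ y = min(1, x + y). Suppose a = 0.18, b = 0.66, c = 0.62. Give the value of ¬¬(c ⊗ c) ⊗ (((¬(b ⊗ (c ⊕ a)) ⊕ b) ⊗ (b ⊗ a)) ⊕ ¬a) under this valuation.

0.06

c ⊗ c = max(0, 0.62 + 0.62 − 1) = max(0, 0.24) = 0.24
¬(c ⊗ c) = 1 − 0.24 = 0.76
¬¬(c ⊗ c) = 1 − 0.76 = 0.24
c ⊕ a = min(1, 0.62 + 0.18) = min(1, 0.80) = 0.80
b ⊗ (c ⊕ a) = max(0, 0.66 + 0.80 − 1) = max(0, 0.46) = 0.46
¬(b ⊗ (c ⊕ a)) = 1 − 0.46 = 0.54
¬(b ⊗ (c ⊕ a)) ⊕ b = min(1, 0.54 + 0.66) = min(1, 1.20) = 1.00
b ⊗ a = max(0, 0.66 + 0.18 − 1) = max(0, -0.16) = 0.00
(¬(b ⊗ (c ⊕ a)) ⊕ b) ⊗ (b ⊗ a) = max(0, 1.00 + 0.00 − 1) = max(0, 0.00) = 0.00
¬a = 1 − 0.18 = 0.82
((¬(b ⊗ (c ⊕ a)) ⊕ b) ⊗ (b ⊗ a)) ⊕ ¬a = min(1, 0.00 + 0.82) = min(1, 0.82) = 0.82
¬¬(c ⊗ c) ⊗ (((¬(b ⊗ (c ⊕ a)) ⊕ b) ⊗ (b ⊗ a)) ⊕ ¬a) = max(0, 0.24 + 0.82 − 1) = max(0, 0.06) = 0.06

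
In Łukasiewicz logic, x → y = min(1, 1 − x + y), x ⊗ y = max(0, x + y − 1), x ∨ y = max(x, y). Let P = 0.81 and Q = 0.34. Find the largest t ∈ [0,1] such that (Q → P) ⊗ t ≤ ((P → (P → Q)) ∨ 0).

0.72

Q → P = min(1, 1 − 0.34 + 0.81) = min(1, 1.47) = 1.00
So the left factor is Q → P = 1.00.
P → Q = min(1, 1 − 0.81 + 0.34) = min(1, 0.53) = 0.53
P → (P → Q) = min(1, 1 − 0.81 + 0.53) = min(1, 0.72) = 0.72
(P → (P → Q)) ∨ 0 = max(0.72, 0.00) = 0.72
So the right-hand bound is (P → (P → Q)) ∨ 0 = 0.72.
The residuum of the Łukasiewicz t-norm gives the supremum: min(1, 1 − 1.00 + 0.72).
1 − 1.00 + 0.72 = 0.72, so t = min(1, 0.72) = 0.72.
Check: 1.00 ⊗ 0.72 = max(0, 0.72) = 0.72 ≤ 0.72.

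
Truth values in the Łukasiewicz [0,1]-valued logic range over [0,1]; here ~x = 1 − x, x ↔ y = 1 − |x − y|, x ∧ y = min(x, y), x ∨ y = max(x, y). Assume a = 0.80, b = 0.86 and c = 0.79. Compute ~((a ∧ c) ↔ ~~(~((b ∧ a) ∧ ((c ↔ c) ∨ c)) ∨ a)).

a ∧ c = min(0.80, 0.79) = 0.79
b ∧ a = min(0.86, 0.80) = 0.80
c ↔ c = 1 − |0.79 − 0.79| = 1 − 0.00 = 1.00
(c ↔ c) ∨ c = max(1.00, 0.79) = 1.00
(b ∧ a) ∧ ((c ↔ c) ∨ c) = min(0.80, 1.00) = 0.80
~((b ∧ a) ∧ ((c ↔ c) ∨ c)) = 1 − 0.80 = 0.20
~((b ∧ a) ∧ ((c ↔ c) ∨ c)) ∨ a = max(0.20, 0.80) = 0.80
~(~((b ∧ a) ∧ ((c ↔ c) ∨ c)) ∨ a) = 1 − 0.80 = 0.20
~~(~((b ∧ a) ∧ ((c ↔ c) ∨ c)) ∨ a) = 1 − 0.20 = 0.80
(a ∧ c) ↔ ~~(~((b ∧ a) ∧ ((c ↔ c) ∨ c)) ∨ a) = 1 − |0.79 − 0.80| = 1 − 0.01 = 0.99
~((a ∧ c) ↔ ~~(~((b ∧ a) ∧ ((c ↔ c) ∨ c)) ∨ a)) = 1 − 0.99 = 0.01

0.01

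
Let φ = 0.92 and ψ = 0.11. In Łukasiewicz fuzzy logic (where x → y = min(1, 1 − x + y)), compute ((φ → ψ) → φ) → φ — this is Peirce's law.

0.92

φ → ψ = min(1, 1 − 0.92 + 0.11) = min(1, 0.19) = 0.19
(φ → ψ) → φ = min(1, 1 − 0.19 + 0.92) = min(1, 1.73) = 1.00
((φ → ψ) → φ) → φ = min(1, 1 − 1.00 + 0.92) = min(1, 0.92) = 0.92
(The value 0.92 < 1 shows this instance is not satisfied; not a Ł∞-tautology in general.)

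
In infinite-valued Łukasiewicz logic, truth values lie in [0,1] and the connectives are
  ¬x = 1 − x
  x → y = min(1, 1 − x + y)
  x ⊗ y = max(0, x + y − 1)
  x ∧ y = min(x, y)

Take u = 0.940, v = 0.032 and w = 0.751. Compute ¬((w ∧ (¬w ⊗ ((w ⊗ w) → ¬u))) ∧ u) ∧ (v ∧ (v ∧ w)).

¬w = 1 − 0.751 = 0.249
w ⊗ w = max(0, 0.751 + 0.751 − 1) = max(0, 0.502) = 0.502
¬u = 1 − 0.940 = 0.060
(w ⊗ w) → ¬u = min(1, 1 − 0.502 + 0.060) = min(1, 0.558) = 0.558
¬w ⊗ ((w ⊗ w) → ¬u) = max(0, 0.249 + 0.558 − 1) = max(0, -0.193) = 0.000
w ∧ (¬w ⊗ ((w ⊗ w) → ¬u)) = min(0.751, 0.000) = 0.000
(w ∧ (¬w ⊗ ((w ⊗ w) → ¬u))) ∧ u = min(0.000, 0.940) = 0.000
¬((w ∧ (¬w ⊗ ((w ⊗ w) → ¬u))) ∧ u) = 1 − 0.000 = 1.000
v ∧ w = min(0.032, 0.751) = 0.032
v ∧ (v ∧ w) = min(0.032, 0.032) = 0.032
¬((w ∧ (¬w ⊗ ((w ⊗ w) → ¬u))) ∧ u) ∧ (v ∧ (v ∧ w)) = min(1.000, 0.032) = 0.032

0.032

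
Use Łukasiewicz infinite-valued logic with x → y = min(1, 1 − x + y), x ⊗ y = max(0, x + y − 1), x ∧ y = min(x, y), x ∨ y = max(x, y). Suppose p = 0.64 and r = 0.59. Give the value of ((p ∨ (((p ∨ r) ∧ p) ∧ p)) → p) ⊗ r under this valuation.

p ∨ r = max(0.64, 0.59) = 0.64
(p ∨ r) ∧ p = min(0.64, 0.64) = 0.64
((p ∨ r) ∧ p) ∧ p = min(0.64, 0.64) = 0.64
p ∨ (((p ∨ r) ∧ p) ∧ p) = max(0.64, 0.64) = 0.64
(p ∨ (((p ∨ r) ∧ p) ∧ p)) → p = min(1, 1 − 0.64 + 0.64) = min(1, 1.00) = 1.00
((p ∨ (((p ∨ r) ∧ p) ∧ p)) → p) ⊗ r = max(0, 1.00 + 0.59 − 1) = max(0, 0.59) = 0.59

0.59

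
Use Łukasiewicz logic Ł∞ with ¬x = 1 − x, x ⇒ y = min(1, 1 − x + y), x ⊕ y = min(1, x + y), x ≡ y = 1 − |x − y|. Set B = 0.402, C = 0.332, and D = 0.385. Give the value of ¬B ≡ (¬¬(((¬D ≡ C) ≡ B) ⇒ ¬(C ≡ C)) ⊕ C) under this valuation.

0.951

¬B = 1 − 0.402 = 0.598
¬D = 1 − 0.385 = 0.615
¬D ≡ C = 1 − |0.615 − 0.332| = 1 − 0.283 = 0.717
(¬D ≡ C) ≡ B = 1 − |0.717 − 0.402| = 1 − 0.315 = 0.685
C ≡ C = 1 − |0.332 − 0.332| = 1 − 0.000 = 1.000
¬(C ≡ C) = 1 − 1.000 = 0.000
((¬D ≡ C) ≡ B) ⇒ ¬(C ≡ C) = min(1, 1 − 0.685 + 0.000) = min(1, 0.315) = 0.315
¬(((¬D ≡ C) ≡ B) ⇒ ¬(C ≡ C)) = 1 − 0.315 = 0.685
¬¬(((¬D ≡ C) ≡ B) ⇒ ¬(C ≡ C)) = 1 − 0.685 = 0.315
¬¬(((¬D ≡ C) ≡ B) ⇒ ¬(C ≡ C)) ⊕ C = min(1, 0.315 + 0.332) = min(1, 0.647) = 0.647
¬B ≡ (¬¬(((¬D ≡ C) ≡ B) ⇒ ¬(C ≡ C)) ⊕ C) = 1 − |0.598 − 0.647| = 1 − 0.049 = 0.951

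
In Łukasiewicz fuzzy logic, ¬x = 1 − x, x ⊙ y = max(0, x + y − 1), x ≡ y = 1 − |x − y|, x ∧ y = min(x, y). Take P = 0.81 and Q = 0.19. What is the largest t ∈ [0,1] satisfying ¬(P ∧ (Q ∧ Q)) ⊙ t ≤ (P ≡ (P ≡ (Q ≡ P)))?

Q ∧ Q = min(0.19, 0.19) = 0.19
P ∧ (Q ∧ Q) = min(0.81, 0.19) = 0.19
¬(P ∧ (Q ∧ Q)) = 1 − 0.19 = 0.81
So the left factor is ¬(P ∧ (Q ∧ Q)) = 0.81.
Q ≡ P = 1 − |0.19 − 0.81| = 1 − 0.62 = 0.38
P ≡ (Q ≡ P) = 1 − |0.81 − 0.38| = 1 − 0.43 = 0.57
P ≡ (P ≡ (Q ≡ P)) = 1 − |0.81 − 0.57| = 1 − 0.24 = 0.76
So the right-hand bound is P ≡ (P ≡ (Q ≡ P)) = 0.76.
The residuum of the Łukasiewicz t-norm gives the supremum: min(1, 1 − 0.81 + 0.76).
1 − 0.81 + 0.76 = 0.95, so t = min(1, 0.95) = 0.95.
Check: 0.81 ⊙ 0.95 = max(0, 0.76) = 0.76 ≤ 0.76.

0.95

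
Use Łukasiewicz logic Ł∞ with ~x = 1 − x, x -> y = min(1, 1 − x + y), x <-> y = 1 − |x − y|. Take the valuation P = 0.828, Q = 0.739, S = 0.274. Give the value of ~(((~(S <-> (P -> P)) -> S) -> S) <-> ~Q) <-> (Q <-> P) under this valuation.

0.554

P -> P = min(1, 1 − 0.828 + 0.828) = min(1, 1.000) = 1.000
S <-> (P -> P) = 1 − |0.274 − 1.000| = 1 − 0.726 = 0.274
~(S <-> (P -> P)) = 1 − 0.274 = 0.726
~(S <-> (P -> P)) -> S = min(1, 1 − 0.726 + 0.274) = min(1, 0.548) = 0.548
(~(S <-> (P -> P)) -> S) -> S = min(1, 1 − 0.548 + 0.274) = min(1, 0.726) = 0.726
~Q = 1 − 0.739 = 0.261
((~(S <-> (P -> P)) -> S) -> S) <-> ~Q = 1 − |0.726 − 0.261| = 1 − 0.465 = 0.535
~(((~(S <-> (P -> P)) -> S) -> S) <-> ~Q) = 1 − 0.535 = 0.465
Q <-> P = 1 − |0.739 − 0.828| = 1 − 0.089 = 0.911
~(((~(S <-> (P -> P)) -> S) -> S) <-> ~Q) <-> (Q <-> P) = 1 − |0.465 − 0.911| = 1 − 0.446 = 0.554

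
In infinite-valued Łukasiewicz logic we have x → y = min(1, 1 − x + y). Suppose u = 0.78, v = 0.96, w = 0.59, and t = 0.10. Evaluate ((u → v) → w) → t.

0.51

u → v = min(1, 1 − 0.78 + 0.96) = min(1, 1.18) = 1.00
(u → v) → w = min(1, 1 − 1.00 + 0.59) = min(1, 0.59) = 0.59
((u → v) → w) → t = min(1, 1 − 0.59 + 0.10) = min(1, 0.51) = 0.51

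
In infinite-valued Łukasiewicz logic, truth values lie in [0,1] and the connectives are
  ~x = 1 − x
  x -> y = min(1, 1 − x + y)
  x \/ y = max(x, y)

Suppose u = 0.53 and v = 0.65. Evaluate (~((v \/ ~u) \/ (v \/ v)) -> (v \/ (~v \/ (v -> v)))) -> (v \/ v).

0.65

~u = 1 − 0.53 = 0.47
v \/ ~u = max(0.65, 0.47) = 0.65
v \/ v = max(0.65, 0.65) = 0.65
(v \/ ~u) \/ (v \/ v) = max(0.65, 0.65) = 0.65
~((v \/ ~u) \/ (v \/ v)) = 1 − 0.65 = 0.35
~v = 1 − 0.65 = 0.35
v -> v = min(1, 1 − 0.65 + 0.65) = min(1, 1.00) = 1.00
~v \/ (v -> v) = max(0.35, 1.00) = 1.00
v \/ (~v \/ (v -> v)) = max(0.65, 1.00) = 1.00
~((v \/ ~u) \/ (v \/ v)) -> (v \/ (~v \/ (v -> v))) = min(1, 1 − 0.35 + 1.00) = min(1, 1.65) = 1.00
(~((v \/ ~u) \/ (v \/ v)) -> (v \/ (~v \/ (v -> v)))) -> (v \/ v) = min(1, 1 − 1.00 + 0.65) = min(1, 0.65) = 0.65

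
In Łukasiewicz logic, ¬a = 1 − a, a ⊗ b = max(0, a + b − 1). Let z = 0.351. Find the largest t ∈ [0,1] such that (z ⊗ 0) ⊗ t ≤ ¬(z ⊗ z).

z ⊗ 0 = max(0, 0.351 + 0.000 − 1) = max(0, -0.649) = 0.000
So the left factor is z ⊗ 0 = 0.000.
z ⊗ z = max(0, 0.351 + 0.351 − 1) = max(0, -0.298) = 0.000
¬(z ⊗ z) = 1 − 0.000 = 1.000
So the right-hand bound is ¬(z ⊗ z) = 1.000.
The residuum of the Łukasiewicz t-norm gives the supremum: min(1, 1 − 0.000 + 1.000).
1 − 0.000 + 1.000 = 2.000, so t = min(1, 2.000) = 1.000.
Check: 0.000 ⊗ 1.000 = max(0, 0.000) = 0.000 ≤ 1.000.

1.000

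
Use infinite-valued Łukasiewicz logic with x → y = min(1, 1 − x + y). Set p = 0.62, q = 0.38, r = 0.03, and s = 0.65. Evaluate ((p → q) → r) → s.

1.00

p → q = min(1, 1 − 0.62 + 0.38) = min(1, 0.76) = 0.76
(p → q) → r = min(1, 1 − 0.76 + 0.03) = min(1, 0.27) = 0.27
((p → q) → r) → s = min(1, 1 − 0.27 + 0.65) = min(1, 1.38) = 1.00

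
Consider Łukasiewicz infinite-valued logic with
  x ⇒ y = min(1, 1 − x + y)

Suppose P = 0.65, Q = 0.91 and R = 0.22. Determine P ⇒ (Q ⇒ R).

Q ⇒ R = min(1, 1 − 0.91 + 0.22) = min(1, 0.31) = 0.31
P ⇒ (Q ⇒ R) = min(1, 1 − 0.65 + 0.31) = min(1, 0.66) = 0.66

0.66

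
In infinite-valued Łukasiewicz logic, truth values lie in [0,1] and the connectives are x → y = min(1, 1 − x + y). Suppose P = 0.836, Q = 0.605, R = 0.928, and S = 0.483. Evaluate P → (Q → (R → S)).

R → S = min(1, 1 − 0.928 + 0.483) = min(1, 0.555) = 0.555
Q → (R → S) = min(1, 1 − 0.605 + 0.555) = min(1, 0.950) = 0.950
P → (Q → (R → S)) = min(1, 1 − 0.836 + 0.950) = min(1, 1.114) = 1.000

1.000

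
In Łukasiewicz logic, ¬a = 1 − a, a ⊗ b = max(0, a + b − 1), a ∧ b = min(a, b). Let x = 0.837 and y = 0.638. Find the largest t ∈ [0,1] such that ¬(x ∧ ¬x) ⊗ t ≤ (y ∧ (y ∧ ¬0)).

¬x = 1 − 0.837 = 0.163
x ∧ ¬x = min(0.837, 0.163) = 0.163
¬(x ∧ ¬x) = 1 − 0.163 = 0.837
So the left factor is ¬(x ∧ ¬x) = 0.837.
¬0 = 1 − 0.000 = 1.000
y ∧ ¬0 = min(0.638, 1.000) = 0.638
y ∧ (y ∧ ¬0) = min(0.638, 0.638) = 0.638
So the right-hand bound is y ∧ (y ∧ ¬0) = 0.638.
The residuum of the Łukasiewicz t-norm gives the supremum: min(1, 1 − 0.837 + 0.638).
1 − 0.837 + 0.638 = 0.801, so t = min(1, 0.801) = 0.801.
Check: 0.837 ⊗ 0.801 = max(0, 0.638) = 0.638 ≤ 0.638.

0.801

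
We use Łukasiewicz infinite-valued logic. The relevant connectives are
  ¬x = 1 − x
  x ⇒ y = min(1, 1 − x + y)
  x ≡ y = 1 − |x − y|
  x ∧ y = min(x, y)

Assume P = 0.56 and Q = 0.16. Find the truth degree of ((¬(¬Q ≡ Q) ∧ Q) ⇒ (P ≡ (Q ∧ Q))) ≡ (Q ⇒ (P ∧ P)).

¬Q = 1 − 0.16 = 0.84
¬Q ≡ Q = 1 − |0.84 − 0.16| = 1 − 0.68 = 0.32
¬(¬Q ≡ Q) = 1 − 0.32 = 0.68
¬(¬Q ≡ Q) ∧ Q = min(0.68, 0.16) = 0.16
Q ∧ Q = min(0.16, 0.16) = 0.16
P ≡ (Q ∧ Q) = 1 − |0.56 − 0.16| = 1 − 0.40 = 0.60
(¬(¬Q ≡ Q) ∧ Q) ⇒ (P ≡ (Q ∧ Q)) = min(1, 1 − 0.16 + 0.60) = min(1, 1.44) = 1.00
P ∧ P = min(0.56, 0.56) = 0.56
Q ⇒ (P ∧ P) = min(1, 1 − 0.16 + 0.56) = min(1, 1.40) = 1.00
((¬(¬Q ≡ Q) ∧ Q) ⇒ (P ≡ (Q ∧ Q))) ≡ (Q ⇒ (P ∧ P)) = 1 − |1.00 − 1.00| = 1 − 0.00 = 1.00

1.00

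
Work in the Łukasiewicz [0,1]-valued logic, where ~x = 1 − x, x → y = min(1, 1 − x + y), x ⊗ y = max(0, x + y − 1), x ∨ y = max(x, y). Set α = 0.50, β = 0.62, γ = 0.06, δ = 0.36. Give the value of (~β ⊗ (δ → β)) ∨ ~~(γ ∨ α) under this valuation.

0.50

~β = 1 − 0.62 = 0.38
δ → β = min(1, 1 − 0.36 + 0.62) = min(1, 1.26) = 1.00
~β ⊗ (δ → β) = max(0, 0.38 + 1.00 − 1) = max(0, 0.38) = 0.38
γ ∨ α = max(0.06, 0.50) = 0.50
~(γ ∨ α) = 1 − 0.50 = 0.50
~~(γ ∨ α) = 1 − 0.50 = 0.50
(~β ⊗ (δ → β)) ∨ ~~(γ ∨ α) = max(0.38, 0.50) = 0.50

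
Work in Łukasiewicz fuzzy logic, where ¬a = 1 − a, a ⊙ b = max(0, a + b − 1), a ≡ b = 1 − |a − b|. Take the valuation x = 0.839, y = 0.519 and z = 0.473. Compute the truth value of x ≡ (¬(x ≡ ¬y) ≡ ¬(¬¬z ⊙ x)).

¬y = 1 − 0.519 = 0.481
x ≡ ¬y = 1 − |0.839 − 0.481| = 1 − 0.358 = 0.642
¬(x ≡ ¬y) = 1 − 0.642 = 0.358
¬z = 1 − 0.473 = 0.527
¬¬z = 1 − 0.527 = 0.473
¬¬z ⊙ x = max(0, 0.473 + 0.839 − 1) = max(0, 0.312) = 0.312
¬(¬¬z ⊙ x) = 1 − 0.312 = 0.688
¬(x ≡ ¬y) ≡ ¬(¬¬z ⊙ x) = 1 − |0.358 − 0.688| = 1 − 0.330 = 0.670
x ≡ (¬(x ≡ ¬y) ≡ ¬(¬¬z ⊙ x)) = 1 − |0.839 − 0.670| = 1 − 0.169 = 0.831

0.831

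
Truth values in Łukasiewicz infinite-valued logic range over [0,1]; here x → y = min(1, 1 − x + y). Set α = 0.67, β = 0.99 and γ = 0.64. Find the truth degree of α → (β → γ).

β → γ = min(1, 1 − 0.99 + 0.64) = min(1, 0.65) = 0.65
α → (β → γ) = min(1, 1 − 0.67 + 0.65) = min(1, 0.98) = 0.98

0.98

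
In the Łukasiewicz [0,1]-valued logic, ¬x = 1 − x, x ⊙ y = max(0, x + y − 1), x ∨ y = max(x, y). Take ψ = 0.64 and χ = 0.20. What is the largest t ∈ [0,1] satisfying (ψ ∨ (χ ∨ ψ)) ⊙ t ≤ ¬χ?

χ ∨ ψ = max(0.20, 0.64) = 0.64
ψ ∨ (χ ∨ ψ) = max(0.64, 0.64) = 0.64
So the left factor is ψ ∨ (χ ∨ ψ) = 0.64.
¬χ = 1 − 0.20 = 0.80
So the right-hand bound is ¬χ = 0.80.
The residuum of the Łukasiewicz t-norm gives the supremum: min(1, 1 − 0.64 + 0.80).
1 − 0.64 + 0.80 = 1.16, so t = min(1, 1.16) = 1.00.
Check: 0.64 ⊙ 1.00 = max(0, 0.64) = 0.64 ≤ 0.80.

1.00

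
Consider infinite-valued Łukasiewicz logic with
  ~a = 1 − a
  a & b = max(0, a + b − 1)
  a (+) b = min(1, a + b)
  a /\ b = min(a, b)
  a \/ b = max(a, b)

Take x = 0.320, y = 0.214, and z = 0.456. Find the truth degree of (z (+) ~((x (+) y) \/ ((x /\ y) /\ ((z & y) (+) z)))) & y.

x (+) y = min(1, 0.320 + 0.214) = min(1, 0.534) = 0.534
x /\ y = min(0.320, 0.214) = 0.214
z & y = max(0, 0.456 + 0.214 − 1) = max(0, -0.330) = 0.000
(z & y) (+) z = min(1, 0.000 + 0.456) = min(1, 0.456) = 0.456
(x /\ y) /\ ((z & y) (+) z) = min(0.214, 0.456) = 0.214
(x (+) y) \/ ((x /\ y) /\ ((z & y) (+) z)) = max(0.534, 0.214) = 0.534
~((x (+) y) \/ ((x /\ y) /\ ((z & y) (+) z))) = 1 − 0.534 = 0.466
z (+) ~((x (+) y) \/ ((x /\ y) /\ ((z & y) (+) z))) = min(1, 0.456 + 0.466) = min(1, 0.922) = 0.922
(z (+) ~((x (+) y) \/ ((x /\ y) /\ ((z & y) (+) z)))) & y = max(0, 0.922 + 0.214 − 1) = max(0, 0.136) = 0.136

0.136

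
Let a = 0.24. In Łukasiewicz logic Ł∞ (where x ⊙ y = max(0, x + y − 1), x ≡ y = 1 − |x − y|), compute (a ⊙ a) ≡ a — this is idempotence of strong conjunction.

0.76

a ⊙ a = max(0, 0.24 + 0.24 − 1) = max(0, -0.52) = 0.00
(a ⊙ a) ≡ a = 1 − |0.00 − 0.24| = 1 − 0.24 = 0.76
(The value 0.76 < 1 shows this instance is not satisfied; fails in Ł∞ since a ⊗ a = max(0, 2a−1) ≠ a in general.)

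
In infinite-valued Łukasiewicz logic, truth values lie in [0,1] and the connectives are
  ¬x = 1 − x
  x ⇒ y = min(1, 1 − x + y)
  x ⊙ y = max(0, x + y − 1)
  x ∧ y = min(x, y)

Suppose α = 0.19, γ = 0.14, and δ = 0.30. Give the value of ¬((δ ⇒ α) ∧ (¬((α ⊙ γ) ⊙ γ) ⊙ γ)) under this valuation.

δ ⇒ α = min(1, 1 − 0.30 + 0.19) = min(1, 0.89) = 0.89
α ⊙ γ = max(0, 0.19 + 0.14 − 1) = max(0, -0.67) = 0.00
(α ⊙ γ) ⊙ γ = max(0, 0.00 + 0.14 − 1) = max(0, -0.86) = 0.00
¬((α ⊙ γ) ⊙ γ) = 1 − 0.00 = 1.00
¬((α ⊙ γ) ⊙ γ) ⊙ γ = max(0, 1.00 + 0.14 − 1) = max(0, 0.14) = 0.14
(δ ⇒ α) ∧ (¬((α ⊙ γ) ⊙ γ) ⊙ γ) = min(0.89, 0.14) = 0.14
¬((δ ⇒ α) ∧ (¬((α ⊙ γ) ⊙ γ) ⊙ γ)) = 1 − 0.14 = 0.86

0.86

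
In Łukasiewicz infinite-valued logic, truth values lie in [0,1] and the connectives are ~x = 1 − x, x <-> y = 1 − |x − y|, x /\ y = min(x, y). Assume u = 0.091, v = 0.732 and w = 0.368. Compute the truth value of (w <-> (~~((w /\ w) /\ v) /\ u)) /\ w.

w /\ w = min(0.368, 0.368) = 0.368
(w /\ w) /\ v = min(0.368, 0.732) = 0.368
~((w /\ w) /\ v) = 1 − 0.368 = 0.632
~~((w /\ w) /\ v) = 1 − 0.632 = 0.368
~~((w /\ w) /\ v) /\ u = min(0.368, 0.091) = 0.091
w <-> (~~((w /\ w) /\ v) /\ u) = 1 − |0.368 − 0.091| = 1 − 0.277 = 0.723
(w <-> (~~((w /\ w) /\ v) /\ u)) /\ w = min(0.723, 0.368) = 0.368

0.368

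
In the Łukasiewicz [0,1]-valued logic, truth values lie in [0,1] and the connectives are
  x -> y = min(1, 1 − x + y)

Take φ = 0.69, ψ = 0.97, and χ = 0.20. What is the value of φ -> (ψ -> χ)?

ψ -> χ = min(1, 1 − 0.97 + 0.20) = min(1, 0.23) = 0.23
φ -> (ψ -> χ) = min(1, 1 − 0.69 + 0.23) = min(1, 0.54) = 0.54

0.54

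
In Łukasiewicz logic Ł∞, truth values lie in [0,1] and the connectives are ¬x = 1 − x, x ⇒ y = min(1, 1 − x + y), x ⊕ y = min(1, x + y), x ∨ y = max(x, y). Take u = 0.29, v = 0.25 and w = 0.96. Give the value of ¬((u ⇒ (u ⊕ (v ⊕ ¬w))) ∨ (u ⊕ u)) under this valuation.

¬w = 1 − 0.96 = 0.04
v ⊕ ¬w = min(1, 0.25 + 0.04) = min(1, 0.29) = 0.29
u ⊕ (v ⊕ ¬w) = min(1, 0.29 + 0.29) = min(1, 0.58) = 0.58
u ⇒ (u ⊕ (v ⊕ ¬w)) = min(1, 1 − 0.29 + 0.58) = min(1, 1.29) = 1.00
u ⊕ u = min(1, 0.29 + 0.29) = min(1, 0.58) = 0.58
(u ⇒ (u ⊕ (v ⊕ ¬w))) ∨ (u ⊕ u) = max(1.00, 0.58) = 1.00
¬((u ⇒ (u ⊕ (v ⊕ ¬w))) ∨ (u ⊕ u)) = 1 − 1.00 = 0.00

0.00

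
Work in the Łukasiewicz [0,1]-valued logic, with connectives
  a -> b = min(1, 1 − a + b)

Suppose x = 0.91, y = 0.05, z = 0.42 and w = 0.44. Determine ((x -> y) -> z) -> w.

x -> y = min(1, 1 − 0.91 + 0.05) = min(1, 0.14) = 0.14
(x -> y) -> z = min(1, 1 − 0.14 + 0.42) = min(1, 1.28) = 1.00
((x -> y) -> z) -> w = min(1, 1 − 1.00 + 0.44) = min(1, 0.44) = 0.44

0.44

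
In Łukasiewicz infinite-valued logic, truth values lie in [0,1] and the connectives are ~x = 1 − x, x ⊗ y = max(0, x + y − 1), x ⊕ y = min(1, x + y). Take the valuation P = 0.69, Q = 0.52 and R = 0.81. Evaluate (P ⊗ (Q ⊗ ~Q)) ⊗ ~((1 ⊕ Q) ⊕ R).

~Q = 1 − 0.52 = 0.48
Q ⊗ ~Q = max(0, 0.52 + 0.48 − 1) = max(0, 0.00) = 0.00
P ⊗ (Q ⊗ ~Q) = max(0, 0.69 + 0.00 − 1) = max(0, -0.31) = 0.00
1 ⊕ Q = min(1, 1.00 + 0.52) = min(1, 1.52) = 1.00
(1 ⊕ Q) ⊕ R = min(1, 1.00 + 0.81) = min(1, 1.81) = 1.00
~((1 ⊕ Q) ⊕ R) = 1 − 1.00 = 0.00
(P ⊗ (Q ⊗ ~Q)) ⊗ ~((1 ⊕ Q) ⊕ R) = max(0, 0.00 + 0.00 − 1) = max(0, -1.00) = 0.00

0.00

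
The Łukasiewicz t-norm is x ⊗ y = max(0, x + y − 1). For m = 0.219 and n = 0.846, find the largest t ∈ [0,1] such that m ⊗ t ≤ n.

The residuum of the Łukasiewicz t-norm gives the supremum: min(1, 1 − 0.219 + 0.846).
1 − 0.219 + 0.846 = 1.627, so t = min(1, 1.627) = 1.000.
Check: 0.219 ⊗ 1.000 = max(0, 0.219) = 0.219 ≤ 0.846.

1.000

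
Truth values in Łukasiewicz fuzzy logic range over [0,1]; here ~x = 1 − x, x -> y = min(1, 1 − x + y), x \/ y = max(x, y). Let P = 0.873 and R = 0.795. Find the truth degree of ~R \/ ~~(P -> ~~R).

0.922

~R = 1 − 0.795 = 0.205
~~R = 1 − 0.205 = 0.795
P -> ~~R = min(1, 1 − 0.873 + 0.795) = min(1, 0.922) = 0.922
~(P -> ~~R) = 1 − 0.922 = 0.078
~~(P -> ~~R) = 1 − 0.078 = 0.922
~R \/ ~~(P -> ~~R) = max(0.205, 0.922) = 0.922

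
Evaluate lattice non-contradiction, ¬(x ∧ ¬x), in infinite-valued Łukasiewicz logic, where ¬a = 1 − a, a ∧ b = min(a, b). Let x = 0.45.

¬x = 1 − 0.45 = 0.55
x ∧ ¬x = min(0.45, 0.55) = 0.45
¬(x ∧ ¬x) = 1 − 0.45 = 0.55
(The value 0.55 < 1 shows this instance is not satisfied; not a Ł∞-tautology — its value is 1 − min(a, 1−a).)

0.55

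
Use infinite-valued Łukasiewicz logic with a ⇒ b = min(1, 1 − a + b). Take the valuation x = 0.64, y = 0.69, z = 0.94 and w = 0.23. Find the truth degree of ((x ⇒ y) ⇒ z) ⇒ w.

x ⇒ y = min(1, 1 − 0.64 + 0.69) = min(1, 1.05) = 1.00
(x ⇒ y) ⇒ z = min(1, 1 − 1.00 + 0.94) = min(1, 0.94) = 0.94
((x ⇒ y) ⇒ z) ⇒ w = min(1, 1 − 0.94 + 0.23) = min(1, 0.29) = 0.29

0.29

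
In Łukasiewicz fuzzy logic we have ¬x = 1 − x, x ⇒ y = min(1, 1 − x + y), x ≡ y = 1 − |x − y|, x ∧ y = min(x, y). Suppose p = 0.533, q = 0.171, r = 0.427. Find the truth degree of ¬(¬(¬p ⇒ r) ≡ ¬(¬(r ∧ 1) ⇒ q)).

¬p = 1 − 0.533 = 0.467
¬p ⇒ r = min(1, 1 − 0.467 + 0.427) = min(1, 0.960) = 0.960
¬(¬p ⇒ r) = 1 − 0.960 = 0.040
r ∧ 1 = min(0.427, 1.000) = 0.427
¬(r ∧ 1) = 1 − 0.427 = 0.573
¬(r ∧ 1) ⇒ q = min(1, 1 − 0.573 + 0.171) = min(1, 0.598) = 0.598
¬(¬(r ∧ 1) ⇒ q) = 1 − 0.598 = 0.402
¬(¬p ⇒ r) ≡ ¬(¬(r ∧ 1) ⇒ q) = 1 − |0.040 − 0.402| = 1 − 0.362 = 0.638
¬(¬(¬p ⇒ r) ≡ ¬(¬(r ∧ 1) ⇒ q)) = 1 − 0.638 = 0.362

0.362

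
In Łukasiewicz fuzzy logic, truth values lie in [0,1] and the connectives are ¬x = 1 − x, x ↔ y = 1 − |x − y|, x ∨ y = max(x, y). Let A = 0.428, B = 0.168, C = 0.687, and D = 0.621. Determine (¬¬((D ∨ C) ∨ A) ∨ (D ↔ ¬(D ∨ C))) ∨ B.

0.692

D ∨ C = max(0.621, 0.687) = 0.687
(D ∨ C) ∨ A = max(0.687, 0.428) = 0.687
¬((D ∨ C) ∨ A) = 1 − 0.687 = 0.313
¬¬((D ∨ C) ∨ A) = 1 − 0.313 = 0.687
¬(D ∨ C) = 1 − 0.687 = 0.313
D ↔ ¬(D ∨ C) = 1 − |0.621 − 0.313| = 1 − 0.308 = 0.692
¬¬((D ∨ C) ∨ A) ∨ (D ↔ ¬(D ∨ C)) = max(0.687, 0.692) = 0.692
(¬¬((D ∨ C) ∨ A) ∨ (D ↔ ¬(D ∨ C))) ∨ B = max(0.692, 0.168) = 0.692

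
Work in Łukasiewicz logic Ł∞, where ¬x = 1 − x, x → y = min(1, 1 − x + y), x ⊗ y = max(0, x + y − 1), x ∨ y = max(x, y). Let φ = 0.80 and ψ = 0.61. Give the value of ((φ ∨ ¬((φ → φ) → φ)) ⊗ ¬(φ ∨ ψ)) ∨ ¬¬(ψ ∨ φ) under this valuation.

0.80

φ → φ = min(1, 1 − 0.80 + 0.80) = min(1, 1.00) = 1.00
(φ → φ) → φ = min(1, 1 − 1.00 + 0.80) = min(1, 0.80) = 0.80
¬((φ → φ) → φ) = 1 − 0.80 = 0.20
φ ∨ ¬((φ → φ) → φ) = max(0.80, 0.20) = 0.80
φ ∨ ψ = max(0.80, 0.61) = 0.80
¬(φ ∨ ψ) = 1 − 0.80 = 0.20
(φ ∨ ¬((φ → φ) → φ)) ⊗ ¬(φ ∨ ψ) = max(0, 0.80 + 0.20 − 1) = max(0, 0.00) = 0.00
ψ ∨ φ = max(0.61, 0.80) = 0.80
¬(ψ ∨ φ) = 1 − 0.80 = 0.20
¬¬(ψ ∨ φ) = 1 − 0.20 = 0.80
((φ ∨ ¬((φ → φ) → φ)) ⊗ ¬(φ ∨ ψ)) ∨ ¬¬(ψ ∨ φ) = max(0.00, 0.80) = 0.80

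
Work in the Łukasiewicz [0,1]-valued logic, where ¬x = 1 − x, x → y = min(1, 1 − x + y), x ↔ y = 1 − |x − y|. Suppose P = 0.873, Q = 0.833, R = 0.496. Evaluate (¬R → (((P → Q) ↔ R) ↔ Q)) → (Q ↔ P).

0.960

¬R = 1 − 0.496 = 0.504
P → Q = min(1, 1 − 0.873 + 0.833) = min(1, 0.960) = 0.960
(P → Q) ↔ R = 1 − |0.960 − 0.496| = 1 − 0.464 = 0.536
((P → Q) ↔ R) ↔ Q = 1 − |0.536 − 0.833| = 1 − 0.297 = 0.703
¬R → (((P → Q) ↔ R) ↔ Q) = min(1, 1 − 0.504 + 0.703) = min(1, 1.199) = 1.000
Q ↔ P = 1 − |0.833 − 0.873| = 1 − 0.040 = 0.960
(¬R → (((P → Q) ↔ R) ↔ Q)) → (Q ↔ P) = min(1, 1 − 1.000 + 0.960) = min(1, 0.960) = 0.960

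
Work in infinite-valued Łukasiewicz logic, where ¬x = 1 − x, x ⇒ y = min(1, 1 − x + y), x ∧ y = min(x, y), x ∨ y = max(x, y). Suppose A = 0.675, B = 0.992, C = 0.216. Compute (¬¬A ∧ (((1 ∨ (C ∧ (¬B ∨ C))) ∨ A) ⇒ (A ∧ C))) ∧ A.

0.216

¬A = 1 − 0.675 = 0.325
¬¬A = 1 − 0.325 = 0.675
¬B = 1 − 0.992 = 0.008
¬B ∨ C = max(0.008, 0.216) = 0.216
C ∧ (¬B ∨ C) = min(0.216, 0.216) = 0.216
1 ∨ (C ∧ (¬B ∨ C)) = max(1.000, 0.216) = 1.000
(1 ∨ (C ∧ (¬B ∨ C))) ∨ A = max(1.000, 0.675) = 1.000
A ∧ C = min(0.675, 0.216) = 0.216
((1 ∨ (C ∧ (¬B ∨ C))) ∨ A) ⇒ (A ∧ C) = min(1, 1 − 1.000 + 0.216) = min(1, 0.216) = 0.216
¬¬A ∧ (((1 ∨ (C ∧ (¬B ∨ C))) ∨ A) ⇒ (A ∧ C)) = min(0.675, 0.216) = 0.216
(¬¬A ∧ (((1 ∨ (C ∧ (¬B ∨ C))) ∨ A) ⇒ (A ∧ C))) ∧ A = min(0.216, 0.675) = 0.216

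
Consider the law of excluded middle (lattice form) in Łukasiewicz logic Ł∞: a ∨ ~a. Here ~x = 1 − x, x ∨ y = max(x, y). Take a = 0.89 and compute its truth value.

0.89

~a = 1 − 0.89 = 0.11
a ∨ ~a = max(0.89, 0.11) = 0.89
(The value 0.89 < 1 shows this instance is not satisfied; not a Ł∞-tautology — its value is max(a, 1−a).)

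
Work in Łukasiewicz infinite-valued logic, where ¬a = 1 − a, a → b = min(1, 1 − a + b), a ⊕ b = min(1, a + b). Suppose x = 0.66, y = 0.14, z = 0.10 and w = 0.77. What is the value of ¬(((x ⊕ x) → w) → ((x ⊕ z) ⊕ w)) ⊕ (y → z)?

0.96

x ⊕ x = min(1, 0.66 + 0.66) = min(1, 1.32) = 1.00
(x ⊕ x) → w = min(1, 1 − 1.00 + 0.77) = min(1, 0.77) = 0.77
x ⊕ z = min(1, 0.66 + 0.10) = min(1, 0.76) = 0.76
(x ⊕ z) ⊕ w = min(1, 0.76 + 0.77) = min(1, 1.53) = 1.00
((x ⊕ x) → w) → ((x ⊕ z) ⊕ w) = min(1, 1 − 0.77 + 1.00) = min(1, 1.23) = 1.00
¬(((x ⊕ x) → w) → ((x ⊕ z) ⊕ w)) = 1 − 1.00 = 0.00
y → z = min(1, 1 − 0.14 + 0.10) = min(1, 0.96) = 0.96
¬(((x ⊕ x) → w) → ((x ⊕ z) ⊕ w)) ⊕ (y → z) = min(1, 0.00 + 0.96) = min(1, 0.96) = 0.96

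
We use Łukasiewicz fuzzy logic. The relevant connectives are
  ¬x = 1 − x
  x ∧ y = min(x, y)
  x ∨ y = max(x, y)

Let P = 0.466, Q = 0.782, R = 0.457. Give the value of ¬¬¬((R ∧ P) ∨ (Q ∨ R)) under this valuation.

R ∧ P = min(0.457, 0.466) = 0.457
Q ∨ R = max(0.782, 0.457) = 0.782
(R ∧ P) ∨ (Q ∨ R) = max(0.457, 0.782) = 0.782
¬((R ∧ P) ∨ (Q ∨ R)) = 1 − 0.782 = 0.218
¬¬((R ∧ P) ∨ (Q ∨ R)) = 1 − 0.218 = 0.782
¬¬¬((R ∧ P) ∨ (Q ∨ R)) = 1 − 0.782 = 0.218

0.218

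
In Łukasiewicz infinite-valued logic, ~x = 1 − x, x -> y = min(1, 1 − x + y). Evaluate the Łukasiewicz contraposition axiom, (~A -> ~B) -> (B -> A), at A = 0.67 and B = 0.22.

1.00

~A = 1 − 0.67 = 0.33
~B = 1 − 0.22 = 0.78
~A -> ~B = min(1, 1 − 0.33 + 0.78) = min(1, 1.45) = 1.00
B -> A = min(1, 1 − 0.22 + 0.67) = min(1, 1.45) = 1.00
(~A -> ~B) -> (B -> A) = min(1, 1 − 1.00 + 1.00) = min(1, 1.00) = 1.00
(As expected: an axiom of Ł∞, always 1.)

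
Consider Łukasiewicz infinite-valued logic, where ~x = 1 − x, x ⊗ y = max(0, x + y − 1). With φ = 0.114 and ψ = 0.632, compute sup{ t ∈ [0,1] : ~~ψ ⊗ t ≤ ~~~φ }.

~ψ = 1 − 0.632 = 0.368
~~ψ = 1 − 0.368 = 0.632
So the left factor is ~~ψ = 0.632.
~φ = 1 − 0.114 = 0.886
~~φ = 1 − 0.886 = 0.114
~~~φ = 1 − 0.114 = 0.886
So the right-hand bound is ~~~φ = 0.886.
The residuum of the Łukasiewicz t-norm gives the supremum: min(1, 1 − 0.632 + 0.886).
1 − 0.632 + 0.886 = 1.254, so t = min(1, 1.254) = 1.000.
Check: 0.632 ⊗ 1.000 = max(0, 0.632) = 0.632 ≤ 0.886.

1.000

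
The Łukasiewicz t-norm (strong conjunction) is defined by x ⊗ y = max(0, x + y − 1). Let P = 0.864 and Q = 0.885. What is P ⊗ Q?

P ⊗ Q = max(0, 0.864 + 0.885 − 1) = max(0, 0.749) = 0.749
For comparison, the Gödel (minimum) t-norm min(x, y) would give 0.864.

0.749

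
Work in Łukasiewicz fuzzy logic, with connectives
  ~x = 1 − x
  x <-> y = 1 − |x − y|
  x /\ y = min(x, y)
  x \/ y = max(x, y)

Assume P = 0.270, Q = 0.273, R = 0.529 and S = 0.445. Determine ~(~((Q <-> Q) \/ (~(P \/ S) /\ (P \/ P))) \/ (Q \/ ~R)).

0.529

Q <-> Q = 1 − |0.273 − 0.273| = 1 − 0.000 = 1.000
P \/ S = max(0.270, 0.445) = 0.445
~(P \/ S) = 1 − 0.445 = 0.555
P \/ P = max(0.270, 0.270) = 0.270
~(P \/ S) /\ (P \/ P) = min(0.555, 0.270) = 0.270
(Q <-> Q) \/ (~(P \/ S) /\ (P \/ P)) = max(1.000, 0.270) = 1.000
~((Q <-> Q) \/ (~(P \/ S) /\ (P \/ P))) = 1 − 1.000 = 0.000
~R = 1 − 0.529 = 0.471
Q \/ ~R = max(0.273, 0.471) = 0.471
~((Q <-> Q) \/ (~(P \/ S) /\ (P \/ P))) \/ (Q \/ ~R) = max(0.000, 0.471) = 0.471
~(~((Q <-> Q) \/ (~(P \/ S) /\ (P \/ P))) \/ (Q \/ ~R)) = 1 − 0.471 = 0.529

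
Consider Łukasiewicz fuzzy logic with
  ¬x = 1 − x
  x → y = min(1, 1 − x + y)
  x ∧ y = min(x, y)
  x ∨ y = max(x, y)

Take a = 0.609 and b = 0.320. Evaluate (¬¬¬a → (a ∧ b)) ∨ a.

¬a = 1 − 0.609 = 0.391
¬¬a = 1 − 0.391 = 0.609
¬¬¬a = 1 − 0.609 = 0.391
a ∧ b = min(0.609, 0.320) = 0.320
¬¬¬a → (a ∧ b) = min(1, 1 − 0.391 + 0.320) = min(1, 0.929) = 0.929
(¬¬¬a → (a ∧ b)) ∨ a = max(0.929, 0.609) = 0.929

0.929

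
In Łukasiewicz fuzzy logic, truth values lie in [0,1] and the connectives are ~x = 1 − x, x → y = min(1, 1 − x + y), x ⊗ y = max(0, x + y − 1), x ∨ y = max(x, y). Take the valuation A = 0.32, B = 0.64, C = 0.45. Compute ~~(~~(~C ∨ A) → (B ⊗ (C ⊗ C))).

~C = 1 − 0.45 = 0.55
~C ∨ A = max(0.55, 0.32) = 0.55
~(~C ∨ A) = 1 − 0.55 = 0.45
~~(~C ∨ A) = 1 − 0.45 = 0.55
C ⊗ C = max(0, 0.45 + 0.45 − 1) = max(0, -0.10) = 0.00
B ⊗ (C ⊗ C) = max(0, 0.64 + 0.00 − 1) = max(0, -0.36) = 0.00
~~(~C ∨ A) → (B ⊗ (C ⊗ C)) = min(1, 1 − 0.55 + 0.00) = min(1, 0.45) = 0.45
~(~~(~C ∨ A) → (B ⊗ (C ⊗ C))) = 1 − 0.45 = 0.55
~~(~~(~C ∨ A) → (B ⊗ (C ⊗ C))) = 1 − 0.55 = 0.45

0.45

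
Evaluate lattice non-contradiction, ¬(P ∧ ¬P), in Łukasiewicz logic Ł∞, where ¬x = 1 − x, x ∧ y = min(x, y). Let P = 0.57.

0.57

¬P = 1 − 0.57 = 0.43
P ∧ ¬P = min(0.57, 0.43) = 0.43
¬(P ∧ ¬P) = 1 − 0.43 = 0.57
(The value 0.57 < 1 shows this instance is not satisfied; not a Ł∞-tautology — its value is 1 − min(a, 1−a).)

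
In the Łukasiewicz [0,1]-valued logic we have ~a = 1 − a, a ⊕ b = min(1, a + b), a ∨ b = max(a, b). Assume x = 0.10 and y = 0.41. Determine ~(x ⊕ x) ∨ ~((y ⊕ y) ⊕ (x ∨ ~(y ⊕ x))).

x ⊕ x = min(1, 0.10 + 0.10) = min(1, 0.20) = 0.20
~(x ⊕ x) = 1 − 0.20 = 0.80
y ⊕ y = min(1, 0.41 + 0.41) = min(1, 0.82) = 0.82
y ⊕ x = min(1, 0.41 + 0.10) = min(1, 0.51) = 0.51
~(y ⊕ x) = 1 − 0.51 = 0.49
x ∨ ~(y ⊕ x) = max(0.10, 0.49) = 0.49
(y ⊕ y) ⊕ (x ∨ ~(y ⊕ x)) = min(1, 0.82 + 0.49) = min(1, 1.31) = 1.00
~((y ⊕ y) ⊕ (x ∨ ~(y ⊕ x))) = 1 − 1.00 = 0.00
~(x ⊕ x) ∨ ~((y ⊕ y) ⊕ (x ∨ ~(y ⊕ x))) = max(0.80, 0.00) = 0.80

0.80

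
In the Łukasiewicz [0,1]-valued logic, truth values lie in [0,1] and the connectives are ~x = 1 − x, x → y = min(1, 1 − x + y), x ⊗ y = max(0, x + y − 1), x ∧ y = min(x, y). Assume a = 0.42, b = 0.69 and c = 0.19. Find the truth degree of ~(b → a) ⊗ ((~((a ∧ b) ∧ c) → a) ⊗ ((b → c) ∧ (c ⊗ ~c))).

b → a = min(1, 1 − 0.69 + 0.42) = min(1, 0.73) = 0.73
~(b → a) = 1 − 0.73 = 0.27
a ∧ b = min(0.42, 0.69) = 0.42
(a ∧ b) ∧ c = min(0.42, 0.19) = 0.19
~((a ∧ b) ∧ c) = 1 − 0.19 = 0.81
~((a ∧ b) ∧ c) → a = min(1, 1 − 0.81 + 0.42) = min(1, 0.61) = 0.61
b → c = min(1, 1 − 0.69 + 0.19) = min(1, 0.50) = 0.50
~c = 1 − 0.19 = 0.81
c ⊗ ~c = max(0, 0.19 + 0.81 − 1) = max(0, 0.00) = 0.00
(b → c) ∧ (c ⊗ ~c) = min(0.50, 0.00) = 0.00
(~((a ∧ b) ∧ c) → a) ⊗ ((b → c) ∧ (c ⊗ ~c)) = max(0, 0.61 + 0.00 − 1) = max(0, -0.39) = 0.00
~(b → a) ⊗ ((~((a ∧ b) ∧ c) → a) ⊗ ((b → c) ∧ (c ⊗ ~c))) = max(0, 0.27 + 0.00 − 1) = max(0, -0.73) = 0.00

0.00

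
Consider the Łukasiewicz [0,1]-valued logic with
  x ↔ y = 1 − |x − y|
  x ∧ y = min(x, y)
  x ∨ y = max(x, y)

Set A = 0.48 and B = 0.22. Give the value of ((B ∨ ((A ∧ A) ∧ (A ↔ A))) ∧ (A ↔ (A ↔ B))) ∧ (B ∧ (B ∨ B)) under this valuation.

A ∧ A = min(0.48, 0.48) = 0.48
A ↔ A = 1 − |0.48 − 0.48| = 1 − 0.00 = 1.00
(A ∧ A) ∧ (A ↔ A) = min(0.48, 1.00) = 0.48
B ∨ ((A ∧ A) ∧ (A ↔ A)) = max(0.22, 0.48) = 0.48
A ↔ B = 1 − |0.48 − 0.22| = 1 − 0.26 = 0.74
A ↔ (A ↔ B) = 1 − |0.48 − 0.74| = 1 − 0.26 = 0.74
(B ∨ ((A ∧ A) ∧ (A ↔ A))) ∧ (A ↔ (A ↔ B)) = min(0.48, 0.74) = 0.48
B ∨ B = max(0.22, 0.22) = 0.22
B ∧ (B ∨ B) = min(0.22, 0.22) = 0.22
((B ∨ ((A ∧ A) ∧ (A ↔ A))) ∧ (A ↔ (A ↔ B))) ∧ (B ∧ (B ∨ B)) = min(0.48, 0.22) = 0.22

0.22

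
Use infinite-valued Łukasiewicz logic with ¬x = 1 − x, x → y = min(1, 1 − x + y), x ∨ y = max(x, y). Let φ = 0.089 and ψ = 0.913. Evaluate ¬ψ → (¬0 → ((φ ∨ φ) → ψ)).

1.000

¬ψ = 1 − 0.913 = 0.087
¬0 = 1 − 0.000 = 1.000
φ ∨ φ = max(0.089, 0.089) = 0.089
(φ ∨ φ) → ψ = min(1, 1 − 0.089 + 0.913) = min(1, 1.824) = 1.000
¬0 → ((φ ∨ φ) → ψ) = min(1, 1 − 1.000 + 1.000) = min(1, 1.000) = 1.000
¬ψ → (¬0 → ((φ ∨ φ) → ψ)) = min(1, 1 − 0.087 + 1.000) = min(1, 1.913) = 1.000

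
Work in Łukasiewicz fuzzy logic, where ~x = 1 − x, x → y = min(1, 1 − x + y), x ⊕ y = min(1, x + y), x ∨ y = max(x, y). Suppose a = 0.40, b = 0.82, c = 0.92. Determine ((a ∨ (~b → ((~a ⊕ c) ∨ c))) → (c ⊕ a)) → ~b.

~b = 1 − 0.82 = 0.18
~a = 1 − 0.40 = 0.60
~a ⊕ c = min(1, 0.60 + 0.92) = min(1, 1.52) = 1.00
(~a ⊕ c) ∨ c = max(1.00, 0.92) = 1.00
~b → ((~a ⊕ c) ∨ c) = min(1, 1 − 0.18 + 1.00) = min(1, 1.82) = 1.00
a ∨ (~b → ((~a ⊕ c) ∨ c)) = max(0.40, 1.00) = 1.00
c ⊕ a = min(1, 0.92 + 0.40) = min(1, 1.32) = 1.00
(a ∨ (~b → ((~a ⊕ c) ∨ c))) → (c ⊕ a) = min(1, 1 − 1.00 + 1.00) = min(1, 1.00) = 1.00
((a ∨ (~b → ((~a ⊕ c) ∨ c))) → (c ⊕ a)) → ~b = min(1, 1 − 1.00 + 0.18) = min(1, 0.18) = 0.18

0.18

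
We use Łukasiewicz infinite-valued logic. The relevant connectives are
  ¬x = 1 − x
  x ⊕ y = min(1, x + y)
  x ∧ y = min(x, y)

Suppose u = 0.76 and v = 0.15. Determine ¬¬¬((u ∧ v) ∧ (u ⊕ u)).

u ∧ v = min(0.76, 0.15) = 0.15
u ⊕ u = min(1, 0.76 + 0.76) = min(1, 1.52) = 1.00
(u ∧ v) ∧ (u ⊕ u) = min(0.15, 1.00) = 0.15
¬((u ∧ v) ∧ (u ⊕ u)) = 1 − 0.15 = 0.85
¬¬((u ∧ v) ∧ (u ⊕ u)) = 1 − 0.85 = 0.15
¬¬¬((u ∧ v) ∧ (u ⊕ u)) = 1 − 0.15 = 0.85

0.85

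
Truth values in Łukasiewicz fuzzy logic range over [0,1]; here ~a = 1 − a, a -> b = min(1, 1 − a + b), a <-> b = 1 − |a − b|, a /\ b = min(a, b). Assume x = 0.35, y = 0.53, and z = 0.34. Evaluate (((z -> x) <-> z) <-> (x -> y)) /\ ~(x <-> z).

0.01

z -> x = min(1, 1 − 0.34 + 0.35) = min(1, 1.01) = 1.00
(z -> x) <-> z = 1 − |1.00 − 0.34| = 1 − 0.66 = 0.34
x -> y = min(1, 1 − 0.35 + 0.53) = min(1, 1.18) = 1.00
((z -> x) <-> z) <-> (x -> y) = 1 − |0.34 − 1.00| = 1 − 0.66 = 0.34
x <-> z = 1 − |0.35 − 0.34| = 1 − 0.01 = 0.99
~(x <-> z) = 1 − 0.99 = 0.01
(((z -> x) <-> z) <-> (x -> y)) /\ ~(x <-> z) = min(0.34, 0.01) = 0.01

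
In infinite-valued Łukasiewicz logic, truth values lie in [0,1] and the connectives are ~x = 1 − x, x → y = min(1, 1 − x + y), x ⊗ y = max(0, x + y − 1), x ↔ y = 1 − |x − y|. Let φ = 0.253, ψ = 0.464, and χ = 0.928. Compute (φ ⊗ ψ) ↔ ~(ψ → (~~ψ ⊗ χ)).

0.928

φ ⊗ ψ = max(0, 0.253 + 0.464 − 1) = max(0, -0.283) = 0.000
~ψ = 1 − 0.464 = 0.536
~~ψ = 1 − 0.536 = 0.464
~~ψ ⊗ χ = max(0, 0.464 + 0.928 − 1) = max(0, 0.392) = 0.392
ψ → (~~ψ ⊗ χ) = min(1, 1 − 0.464 + 0.392) = min(1, 0.928) = 0.928
~(ψ → (~~ψ ⊗ χ)) = 1 − 0.928 = 0.072
(φ ⊗ ψ) ↔ ~(ψ → (~~ψ ⊗ χ)) = 1 − |0.000 − 0.072| = 1 − 0.072 = 0.928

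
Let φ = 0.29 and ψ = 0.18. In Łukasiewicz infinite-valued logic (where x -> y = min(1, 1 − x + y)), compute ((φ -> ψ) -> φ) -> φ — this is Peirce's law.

0.89

φ -> ψ = min(1, 1 − 0.29 + 0.18) = min(1, 0.89) = 0.89
(φ -> ψ) -> φ = min(1, 1 − 0.89 + 0.29) = min(1, 0.40) = 0.40
((φ -> ψ) -> φ) -> φ = min(1, 1 − 0.40 + 0.29) = min(1, 0.89) = 0.89
(The value 0.89 < 1 shows this instance is not satisfied; not a Ł∞-tautology in general.)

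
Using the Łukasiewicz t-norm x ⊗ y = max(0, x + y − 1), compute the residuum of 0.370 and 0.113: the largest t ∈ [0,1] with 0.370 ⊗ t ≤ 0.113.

The residuum of the Łukasiewicz t-norm gives the supremum: min(1, 1 − 0.370 + 0.113).
1 − 0.370 + 0.113 = 0.743, so t = min(1, 0.743) = 0.743.
Check: 0.370 ⊗ 0.743 = max(0, 0.113) = 0.113 ≤ 0.113.

0.743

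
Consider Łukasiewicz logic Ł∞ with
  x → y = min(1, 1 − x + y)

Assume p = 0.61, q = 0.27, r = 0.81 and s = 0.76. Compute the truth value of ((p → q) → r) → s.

0.76

p → q = min(1, 1 − 0.61 + 0.27) = min(1, 0.66) = 0.66
(p → q) → r = min(1, 1 − 0.66 + 0.81) = min(1, 1.15) = 1.00
((p → q) → r) → s = min(1, 1 − 1.00 + 0.76) = min(1, 0.76) = 0.76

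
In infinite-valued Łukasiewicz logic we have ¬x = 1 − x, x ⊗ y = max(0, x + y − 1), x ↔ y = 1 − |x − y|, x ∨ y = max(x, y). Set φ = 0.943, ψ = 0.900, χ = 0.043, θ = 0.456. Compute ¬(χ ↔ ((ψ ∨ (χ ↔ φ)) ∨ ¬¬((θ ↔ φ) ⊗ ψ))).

0.857

χ ↔ φ = 1 − |0.043 − 0.943| = 1 − 0.900 = 0.100
ψ ∨ (χ ↔ φ) = max(0.900, 0.100) = 0.900
θ ↔ φ = 1 − |0.456 − 0.943| = 1 − 0.487 = 0.513
(θ ↔ φ) ⊗ ψ = max(0, 0.513 + 0.900 − 1) = max(0, 0.413) = 0.413
¬((θ ↔ φ) ⊗ ψ) = 1 − 0.413 = 0.587
¬¬((θ ↔ φ) ⊗ ψ) = 1 − 0.587 = 0.413
(ψ ∨ (χ ↔ φ)) ∨ ¬¬((θ ↔ φ) ⊗ ψ) = max(0.900, 0.413) = 0.900
χ ↔ ((ψ ∨ (χ ↔ φ)) ∨ ¬¬((θ ↔ φ) ⊗ ψ)) = 1 − |0.043 − 0.900| = 1 − 0.857 = 0.143
¬(χ ↔ ((ψ ∨ (χ ↔ φ)) ∨ ¬¬((θ ↔ φ) ⊗ ψ))) = 1 − 0.143 = 0.857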